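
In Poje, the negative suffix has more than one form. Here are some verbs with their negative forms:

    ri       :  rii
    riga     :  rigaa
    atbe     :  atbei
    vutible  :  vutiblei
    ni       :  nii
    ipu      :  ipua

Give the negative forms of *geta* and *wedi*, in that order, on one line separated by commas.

getaa, wedii

The suffix is conditioned by the last vowel: -i when the last vowel of the stem is a front vowel (*ri*, *atbe*, *vutible*, *ni*); -a when the last vowel of the stem is a back vowel (*riga*, *ipu*).
The last vowel of *geta* is /a/, which is a back vowel, so the suffix is -a, giving *getaa*.
Since the last vowel of *wedi* is /i/ (a front vowel), it takes -i, giving *wedii*.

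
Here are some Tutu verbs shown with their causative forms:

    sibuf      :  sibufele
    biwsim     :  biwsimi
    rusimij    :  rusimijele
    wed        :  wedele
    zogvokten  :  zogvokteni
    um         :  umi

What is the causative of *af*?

afele

Looking at the final consonant of each stem: -i when the stem ends in a nasal (*biwsim*, *zogvokten*, *um*); -ele when the stem ends in a non-nasal consonant (*sibuf*, *rusimij*, *wed*).
Since the final consonant of *af* is /f/ (non-nasal), it takes -ele, giving *afele*.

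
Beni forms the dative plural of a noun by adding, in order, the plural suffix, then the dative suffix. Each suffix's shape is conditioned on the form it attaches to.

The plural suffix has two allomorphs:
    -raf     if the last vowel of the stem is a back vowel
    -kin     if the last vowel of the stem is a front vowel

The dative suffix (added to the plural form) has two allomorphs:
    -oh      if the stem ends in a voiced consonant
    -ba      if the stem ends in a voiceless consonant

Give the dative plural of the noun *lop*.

Since the last vowel of *lop* is /o/ (a back vowel), it takes -raf, giving *lopraf*.
The plural form *lopraf* — final consonant /f/ (voiceless) → -ba → *loprafba*.

loprafba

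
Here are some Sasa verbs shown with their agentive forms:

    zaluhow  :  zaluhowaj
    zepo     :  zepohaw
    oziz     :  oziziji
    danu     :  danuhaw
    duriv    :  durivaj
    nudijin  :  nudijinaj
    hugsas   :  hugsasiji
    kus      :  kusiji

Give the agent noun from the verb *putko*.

putkohaw

Looking at the final sound of each stem: -iji when the stem ends in a sibilant (*oziz*, *hugsas*, *kus*); -aj when the stem ends in a non-sibilant consonant (*zaluhow*, *duriv*, *nudijin*); -haw when the stem ends in a vowel (*zepo*, *danu*).
*putko*: final sound = /o/, a vowel → -haw → *putkohaw*.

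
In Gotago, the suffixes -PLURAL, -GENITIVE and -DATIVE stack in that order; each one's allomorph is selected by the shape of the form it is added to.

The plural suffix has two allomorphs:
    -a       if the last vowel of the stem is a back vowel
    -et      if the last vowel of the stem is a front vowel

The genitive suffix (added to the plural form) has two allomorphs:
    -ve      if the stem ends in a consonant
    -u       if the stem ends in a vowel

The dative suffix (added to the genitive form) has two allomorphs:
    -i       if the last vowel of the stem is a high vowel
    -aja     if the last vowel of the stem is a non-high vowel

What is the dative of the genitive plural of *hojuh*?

*hojuh* — last vowel /u/ (a back vowel) → -a → *hojuha*.
The plural form *hojuha* — final sound /a/ (a vowel) → -u → *hojuhau*.
The genitive form *hojuhau*: last vowel = /u/, a high vowel → -i → *hojuhaui*.

hojuhaui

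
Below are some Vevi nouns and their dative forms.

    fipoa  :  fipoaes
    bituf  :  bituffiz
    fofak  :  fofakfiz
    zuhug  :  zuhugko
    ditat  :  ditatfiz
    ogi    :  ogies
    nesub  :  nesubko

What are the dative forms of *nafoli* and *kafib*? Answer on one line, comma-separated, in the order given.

nafolies, kafibko

Looking at the final sound of each stem: -fiz when the stem ends in a voiceless consonant (*bituf*, *fofak*, *ditat*); -ko when the stem ends in a voiced consonant (*zuhug*, *nesub*); -es when the stem ends in a vowel (*fipoa*, *ogi*).
The final sound of *nafoli* is /i/, which is a vowel, so the suffix is -es, giving *nafolies*.
The final sound of *kafib* is /b/, which is a voiced consonant, so the suffix is -ko, giving *kafibko*.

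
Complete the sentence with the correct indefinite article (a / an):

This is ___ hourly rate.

The indefinite article is chosen by the initial *sound* of the following word, not its spelling.
*hourly* begins with the sound /aʊ/ (silent h) — a vowel sound.
So the article is *an*: This is an hourly rate.

an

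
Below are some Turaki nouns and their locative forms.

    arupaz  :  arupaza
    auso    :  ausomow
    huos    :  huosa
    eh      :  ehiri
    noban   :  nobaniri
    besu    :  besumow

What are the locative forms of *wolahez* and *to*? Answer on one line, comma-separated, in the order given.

Looking at the final sound of each stem: -a when the stem ends in a sibilant (*arupaz*, *huos*); -iri when the stem ends in a non-sibilant consonant (*eh*, *noban*); -mow when the stem ends in a vowel (*auso*, *besu*).
Since the final sound of *wolahez* is /z/ (a sibilant), it takes -a, giving *wolaheza*.
The final sound of *to* is /o/, which is a vowel, so the suffix is -mow, giving *tomow*.

wolaheza, tomow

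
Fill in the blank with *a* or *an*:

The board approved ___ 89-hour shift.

an

The indefinite article is chosen by the initial *sound* of the following word, not its spelling.
The number *89* is spoken "eighty-…", beginning with /ˈeɪti/ — a vowel sound.
So the article is *an*: The board approved an 89-hour shift.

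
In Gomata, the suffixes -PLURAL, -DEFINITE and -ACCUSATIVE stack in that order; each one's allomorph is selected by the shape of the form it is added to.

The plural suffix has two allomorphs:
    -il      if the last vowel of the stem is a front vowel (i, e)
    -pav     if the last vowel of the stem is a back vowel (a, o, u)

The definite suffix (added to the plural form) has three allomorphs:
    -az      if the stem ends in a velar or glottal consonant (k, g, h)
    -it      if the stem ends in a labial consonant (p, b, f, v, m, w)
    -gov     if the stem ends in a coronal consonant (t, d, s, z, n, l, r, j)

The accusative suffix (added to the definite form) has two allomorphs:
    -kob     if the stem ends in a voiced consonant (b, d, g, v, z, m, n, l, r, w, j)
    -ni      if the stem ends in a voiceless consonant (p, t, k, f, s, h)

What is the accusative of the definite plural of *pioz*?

*pioz*: last vowel = /o/, a back vowel → -pav → *piozpav*.
The plural form *piozpav*: final consonant = /v/, labial → -it → *piozpavit*.
The definite form *piozpavit*: final consonant = /t/, voiceless → -ni → *piozpavitni*.

piozpavitni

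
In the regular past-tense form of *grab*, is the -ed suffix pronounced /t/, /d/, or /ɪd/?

/d/

The stem *grab* ends in a voiced sound other than /d/.
The -ed suffix is realized as /ɪd/ after /t, d/; as /t/ after other voiceless consonants; and as /d/ after other voiced sounds.
So -ed on *grab* is pronounced /d/.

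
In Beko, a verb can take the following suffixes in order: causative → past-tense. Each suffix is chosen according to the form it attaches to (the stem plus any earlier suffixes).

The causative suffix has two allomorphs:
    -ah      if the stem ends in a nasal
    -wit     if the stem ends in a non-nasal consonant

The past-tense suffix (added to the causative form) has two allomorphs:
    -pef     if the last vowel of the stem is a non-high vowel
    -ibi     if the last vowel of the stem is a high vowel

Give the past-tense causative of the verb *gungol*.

gungolwitibi

The final consonant of *gungol* is /l/, which is non-nasal, so the causative suffix is -wit, giving *gungolwit*.
The last vowel of the causative form *gungolwit* is /i/, which is a high vowel, so the past-tense suffix is -ibi, giving *gungolwitibi*.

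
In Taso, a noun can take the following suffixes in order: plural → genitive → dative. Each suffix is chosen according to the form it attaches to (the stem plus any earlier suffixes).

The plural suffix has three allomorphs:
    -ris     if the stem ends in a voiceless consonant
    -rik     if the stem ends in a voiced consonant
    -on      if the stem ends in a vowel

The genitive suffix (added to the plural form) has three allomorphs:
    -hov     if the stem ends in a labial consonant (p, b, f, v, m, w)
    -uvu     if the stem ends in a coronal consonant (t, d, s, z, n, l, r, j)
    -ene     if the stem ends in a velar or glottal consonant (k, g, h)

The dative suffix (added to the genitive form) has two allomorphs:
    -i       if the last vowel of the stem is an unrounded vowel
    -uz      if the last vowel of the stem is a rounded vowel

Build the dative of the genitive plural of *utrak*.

*utrak* — final sound /k/ (a voiceless consonant) → -ris → *utrakris*.
Since the final consonant of the plural form *utrakris* is /s/ (coronal), it takes -uvu, giving *utrakrisuvu*.
The genitive form *utrakrisuvu*: last vowel = /u/, a rounded vowel → -uz → *utrakrisuvuuz*.

utrakrisuvuuz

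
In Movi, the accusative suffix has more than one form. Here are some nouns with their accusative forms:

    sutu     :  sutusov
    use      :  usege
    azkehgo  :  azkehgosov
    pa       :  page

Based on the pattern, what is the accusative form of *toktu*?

toktusov

The suffix is conditioned by the last vowel: -sov when the last vowel of the stem is a rounded vowel (*sutu*, *azkehgo*); -ge when the last vowel of the stem is an unrounded vowel (*use*, *pa*).
The last vowel of *toktu* is /u/, which is a rounded vowel, so the suffix is -sov, giving *toktusov*.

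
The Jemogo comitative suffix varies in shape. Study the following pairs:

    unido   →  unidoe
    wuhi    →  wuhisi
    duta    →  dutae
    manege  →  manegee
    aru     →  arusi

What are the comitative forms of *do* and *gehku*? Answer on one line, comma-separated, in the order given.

doe, gehkusi

The pattern is height harmony: -si when the last vowel of the stem is a high vowel (*wuhi*, *aru*); -e when the last vowel of the stem is a non-high vowel (*unido*, *duta*, *manege*).
*do*: last vowel = /o/, a non-high vowel → -e → *doe*.
Since the last vowel of *gehku* is /u/ (a high vowel), it takes -si, giving *gehkusi*.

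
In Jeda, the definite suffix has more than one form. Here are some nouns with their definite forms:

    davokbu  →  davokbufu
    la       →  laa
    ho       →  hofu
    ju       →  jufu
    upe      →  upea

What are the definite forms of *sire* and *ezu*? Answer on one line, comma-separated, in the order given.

sirea, ezufu

Looking at the last vowel of each stem: -fu when the last vowel of the stem is a rounded vowel (*davokbu*, *ho*, *ju*); -a when the last vowel of the stem is an unrounded vowel (*la*, *upe*).
Since the last vowel of *sire* is /e/ (an unrounded vowel), it takes -a, giving *sirea*.
*ezu*: last vowel = /u/, a rounded vowel → -fu → *ezufu*.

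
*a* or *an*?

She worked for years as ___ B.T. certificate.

a

The indefinite article is chosen by the initial *sound* of the following word, not its spelling.
The initialism *B.T.* is read letter by letter; the first letter, B, is pronounced /biː/, which begins with a consonant sound.
So the article is *a*: She worked for years as a B.T. certificate.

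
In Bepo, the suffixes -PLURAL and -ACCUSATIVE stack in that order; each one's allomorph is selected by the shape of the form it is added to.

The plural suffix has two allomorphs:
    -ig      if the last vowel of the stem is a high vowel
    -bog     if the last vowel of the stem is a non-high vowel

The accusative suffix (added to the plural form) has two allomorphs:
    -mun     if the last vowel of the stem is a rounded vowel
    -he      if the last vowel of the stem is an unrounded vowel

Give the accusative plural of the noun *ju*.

juighe

The last vowel of *ju* is /u/, which is a high vowel, so the plural suffix is -ig, giving *juig*.
Since the last vowel of the plural form *juig* is /i/ (an unrounded vowel), it takes -he, giving *juighe*.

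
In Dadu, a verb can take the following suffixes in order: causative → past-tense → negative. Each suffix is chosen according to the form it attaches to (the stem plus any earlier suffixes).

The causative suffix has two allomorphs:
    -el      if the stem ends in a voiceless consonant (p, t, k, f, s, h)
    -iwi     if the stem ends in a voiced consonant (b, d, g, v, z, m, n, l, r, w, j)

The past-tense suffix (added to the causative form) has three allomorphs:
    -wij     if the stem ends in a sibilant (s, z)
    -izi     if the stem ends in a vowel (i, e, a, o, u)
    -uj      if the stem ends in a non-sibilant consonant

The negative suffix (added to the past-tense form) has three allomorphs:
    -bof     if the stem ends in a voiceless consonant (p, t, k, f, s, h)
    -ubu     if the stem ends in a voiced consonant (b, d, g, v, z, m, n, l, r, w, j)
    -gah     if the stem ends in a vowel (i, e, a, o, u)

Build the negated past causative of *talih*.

*talih* — final consonant /h/ (voiceless) → -el → *talihel*.
The causative form *talihel* — final sound /l/ (a non-sibilant consonant) → -uj → *taliheluj*.
The final sound of the past-tense form *taliheluj* is /j/, which is a voiced consonant, so the negative suffix is -ubu, giving *talihelujubu*.

talihelujubu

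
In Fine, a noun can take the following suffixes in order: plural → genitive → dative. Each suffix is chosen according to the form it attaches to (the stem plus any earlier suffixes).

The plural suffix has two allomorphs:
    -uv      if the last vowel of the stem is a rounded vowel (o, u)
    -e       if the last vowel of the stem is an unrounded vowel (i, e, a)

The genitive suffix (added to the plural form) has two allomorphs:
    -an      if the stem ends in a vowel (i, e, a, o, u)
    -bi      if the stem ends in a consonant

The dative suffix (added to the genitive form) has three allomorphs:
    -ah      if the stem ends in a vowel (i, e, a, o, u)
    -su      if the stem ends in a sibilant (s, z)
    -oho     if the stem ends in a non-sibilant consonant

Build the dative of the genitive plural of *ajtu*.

Since the last vowel of *ajtu* is /u/ (a rounded vowel), it takes -uv, giving *ajtuuv*.
The plural form *ajtuuv*: final sound = /v/, a consonant → -bi → *ajtuuvbi*.
The genitive form *ajtuuvbi*: final sound = /i/, a vowel → -ah → *ajtuuvbiah*.

ajtuuvbiah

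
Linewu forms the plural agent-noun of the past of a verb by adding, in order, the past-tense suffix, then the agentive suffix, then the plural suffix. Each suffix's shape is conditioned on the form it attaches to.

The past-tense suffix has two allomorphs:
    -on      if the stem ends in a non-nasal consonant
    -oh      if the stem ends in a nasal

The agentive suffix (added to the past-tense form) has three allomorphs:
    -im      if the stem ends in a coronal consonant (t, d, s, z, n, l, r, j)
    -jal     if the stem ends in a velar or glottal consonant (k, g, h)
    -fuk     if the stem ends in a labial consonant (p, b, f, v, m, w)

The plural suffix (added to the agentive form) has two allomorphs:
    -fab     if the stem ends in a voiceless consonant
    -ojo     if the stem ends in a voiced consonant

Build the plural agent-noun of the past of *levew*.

*levew* — final consonant /w/ (non-nasal) → -on → *levewon*.
The past-tense form *levewon* — final consonant /n/ (coronal) → -im → *levewonim*.
The final consonant of the agentive form *levewonim* is /m/, which is voiced, so the plural suffix is -ojo, giving *levewonimojo*.

levewonimojo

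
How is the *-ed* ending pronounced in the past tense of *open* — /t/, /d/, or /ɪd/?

The stem *open* ends in a voiced sound other than /d/.
The -ed suffix is realized as /ɪd/ after /t, d/; as /t/ after other voiceless consonants; and as /d/ after other voiced sounds.
So -ed on *open* is pronounced /d/.

/d/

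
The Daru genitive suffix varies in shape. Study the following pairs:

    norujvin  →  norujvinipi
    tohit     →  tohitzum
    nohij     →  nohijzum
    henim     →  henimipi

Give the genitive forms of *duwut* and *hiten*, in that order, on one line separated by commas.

duwutzum, hitenipi

Looking at the final consonant of each stem: -ipi when the stem ends in a nasal (*norujvin*, *henim*); -zum when the stem ends in a non-nasal consonant (*tohit*, *nohij*).
The final consonant of *duwut* is /t/, which is non-nasal, so the suffix is -zum, giving *duwutzum*.
*hiten* — final consonant /n/ (a nasal) → -ipi → *hitenipi*.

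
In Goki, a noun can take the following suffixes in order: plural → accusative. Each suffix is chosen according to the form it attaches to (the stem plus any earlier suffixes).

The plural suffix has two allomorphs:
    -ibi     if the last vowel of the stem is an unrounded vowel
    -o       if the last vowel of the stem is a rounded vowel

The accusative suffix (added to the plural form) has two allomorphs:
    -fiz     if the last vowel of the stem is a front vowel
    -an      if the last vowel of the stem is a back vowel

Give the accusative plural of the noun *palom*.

*palom* — last vowel /o/ (a rounded vowel) → -o → *palomo*.
The last vowel of the plural form *palomo* is /o/, which is a back vowel, so the accusative suffix is -an, giving *palomoan*.

palomoan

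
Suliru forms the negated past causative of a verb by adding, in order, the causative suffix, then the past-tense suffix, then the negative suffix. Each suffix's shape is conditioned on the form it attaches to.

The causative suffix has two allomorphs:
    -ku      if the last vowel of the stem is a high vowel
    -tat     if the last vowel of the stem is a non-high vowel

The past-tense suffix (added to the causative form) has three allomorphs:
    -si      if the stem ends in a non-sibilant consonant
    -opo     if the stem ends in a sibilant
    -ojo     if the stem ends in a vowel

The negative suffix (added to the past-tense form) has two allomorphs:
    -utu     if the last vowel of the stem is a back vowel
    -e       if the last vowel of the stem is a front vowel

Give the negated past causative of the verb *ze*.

The last vowel of *ze* is /e/, which is a non-high vowel, so the causative suffix is -tat, giving *zetat*.
The causative form *zetat* — final sound /t/ (a non-sibilant consonant) → -si → *zetatsi*.
The past-tense form *zetatsi*: last vowel = /i/, a front vowel → -e → *zetatsie*.

zetatsie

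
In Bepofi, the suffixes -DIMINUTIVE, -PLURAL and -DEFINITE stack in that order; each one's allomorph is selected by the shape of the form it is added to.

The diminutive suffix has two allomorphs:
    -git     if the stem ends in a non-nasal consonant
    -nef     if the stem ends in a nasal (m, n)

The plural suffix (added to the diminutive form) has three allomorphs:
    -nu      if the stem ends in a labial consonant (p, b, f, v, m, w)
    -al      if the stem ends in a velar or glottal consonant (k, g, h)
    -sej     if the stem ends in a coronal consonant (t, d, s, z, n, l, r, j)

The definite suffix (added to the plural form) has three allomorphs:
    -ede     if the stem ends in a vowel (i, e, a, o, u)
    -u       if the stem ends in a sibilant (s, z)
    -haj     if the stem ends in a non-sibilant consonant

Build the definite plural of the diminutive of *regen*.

regennefnuede

*regen*: final consonant = /n/, a nasal → -nef → *regennef*.
The diminutive form *regennef*: final consonant = /f/, labial → -nu → *regennefnu*.
Since the final sound of the plural form *regennefnu* is /u/ (a vowel), it takes -ede, giving *regennefnuede*.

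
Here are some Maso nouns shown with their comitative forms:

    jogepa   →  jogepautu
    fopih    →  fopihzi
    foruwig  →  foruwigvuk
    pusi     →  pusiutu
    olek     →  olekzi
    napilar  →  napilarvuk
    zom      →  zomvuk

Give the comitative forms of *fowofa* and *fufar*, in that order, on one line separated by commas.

Looking at the final sound of each stem: -zi when the stem ends in a voiceless consonant (*fopih*, *olek*); -vuk when the stem ends in a voiced consonant (*foruwig*, *napilar*, *zom*); -utu when the stem ends in a vowel (*jogepa*, *pusi*).
Since the final sound of *fowofa* is /a/ (a vowel), it takes -utu, giving *fowofautu*.
*fufar*: final sound = /r/, a voiced consonant → -vuk → *fufarvuk*.

fowofautu, fufarvuk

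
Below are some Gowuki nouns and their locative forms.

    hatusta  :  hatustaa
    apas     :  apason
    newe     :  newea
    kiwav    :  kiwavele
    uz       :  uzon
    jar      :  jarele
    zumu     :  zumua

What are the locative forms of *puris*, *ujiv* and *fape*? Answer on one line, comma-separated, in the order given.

purison, ujivele, fapea

The pattern is sibilance of the final sound: -on when the stem ends in a sibilant (*apas*, *uz*); -ele when the stem ends in a non-sibilant consonant (*kiwav*, *jar*); -a when the stem ends in a vowel (*hatusta*, *newe*, *zumu*).
*puris*: final sound = /s/, a sibilant → -on → *purison*.
*ujiv* — final sound /v/ (a non-sibilant consonant) → -ele → *ujivele*.
*fape* — final sound /e/ (a vowel) → -a → *fapea*.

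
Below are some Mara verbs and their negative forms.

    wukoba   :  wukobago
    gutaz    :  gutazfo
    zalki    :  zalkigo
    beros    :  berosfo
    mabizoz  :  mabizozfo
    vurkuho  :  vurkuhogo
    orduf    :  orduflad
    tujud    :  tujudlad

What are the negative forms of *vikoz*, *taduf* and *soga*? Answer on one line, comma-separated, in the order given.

Looking at the final sound of each stem: -fo when the stem ends in a sibilant (*gutaz*, *beros*, *mabizoz*); -lad when the stem ends in a non-sibilant consonant (*orduf*, *tujud*); -go when the stem ends in a vowel (*wukoba*, *zalki*, *vurkuho*).
*vikoz* — final sound /z/ (a sibilant) → -fo → *vikozfo*.
Since the final sound of *taduf* is /f/ (a non-sibilant consonant), it takes -lad, giving *taduflad*.
Since the final sound of *soga* is /a/ (a vowel), it takes -go, giving *sogago*.

vikozfo, taduflad, sogago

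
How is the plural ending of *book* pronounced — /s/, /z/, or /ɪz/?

/s/

The stem *book* ends in a voiceless non-sibilant consonant.
The plural suffix surfaces as /ɪz/ after sibilants, /s/ after other voiceless consonants, and /z/ after other voiced sounds.
So the plural -s on *book* is pronounced /s/.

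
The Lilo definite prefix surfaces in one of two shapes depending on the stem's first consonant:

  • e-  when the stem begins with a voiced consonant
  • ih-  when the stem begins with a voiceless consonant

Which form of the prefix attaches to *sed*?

The first consonant of *sed* is /s/, which is voiceless, so the prefix is ih-.

ih-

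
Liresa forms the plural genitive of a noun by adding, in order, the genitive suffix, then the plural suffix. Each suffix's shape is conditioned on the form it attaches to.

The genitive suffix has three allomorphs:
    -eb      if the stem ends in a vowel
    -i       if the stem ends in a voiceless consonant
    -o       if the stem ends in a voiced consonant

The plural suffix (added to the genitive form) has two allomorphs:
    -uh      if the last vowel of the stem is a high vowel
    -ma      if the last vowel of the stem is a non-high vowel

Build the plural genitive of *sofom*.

sofomoma

*sofom*: final sound = /m/, a voiced consonant → -o → *sofomo*.
The genitive form *sofomo*: last vowel = /o/, a non-high vowel → -ma → *sofomoma*.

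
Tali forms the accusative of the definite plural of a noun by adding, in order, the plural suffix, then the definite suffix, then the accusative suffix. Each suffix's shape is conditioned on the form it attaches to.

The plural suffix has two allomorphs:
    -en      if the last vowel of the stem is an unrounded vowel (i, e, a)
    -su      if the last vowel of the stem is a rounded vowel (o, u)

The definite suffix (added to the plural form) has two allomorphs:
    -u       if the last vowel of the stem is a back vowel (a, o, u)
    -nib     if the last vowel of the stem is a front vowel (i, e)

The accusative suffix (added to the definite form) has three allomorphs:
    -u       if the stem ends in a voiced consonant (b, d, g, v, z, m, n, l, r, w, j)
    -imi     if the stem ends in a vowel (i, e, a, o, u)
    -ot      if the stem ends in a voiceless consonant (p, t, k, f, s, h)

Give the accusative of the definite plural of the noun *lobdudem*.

lobdudemennibu

*lobdudem* — last vowel /e/ (an unrounded vowel) → -en → *lobdudemen*.
The last vowel of the plural form *lobdudemen* is /e/, which is a front vowel, so the definite suffix is -nib, giving *lobdudemennib*.
The final sound of the definite form *lobdudemennib* is /b/, which is a voiced consonant, so the accusative suffix is -u, giving *lobdudemennibu*.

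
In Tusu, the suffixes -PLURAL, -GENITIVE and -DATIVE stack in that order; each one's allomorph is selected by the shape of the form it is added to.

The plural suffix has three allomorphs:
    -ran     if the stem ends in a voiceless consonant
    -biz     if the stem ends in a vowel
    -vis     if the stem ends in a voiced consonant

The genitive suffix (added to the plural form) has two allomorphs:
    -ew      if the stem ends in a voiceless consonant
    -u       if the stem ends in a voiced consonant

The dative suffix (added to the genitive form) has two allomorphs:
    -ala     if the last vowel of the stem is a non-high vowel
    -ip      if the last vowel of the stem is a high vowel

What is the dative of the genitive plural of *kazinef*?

kazinefranuip

*kazinef* — final sound /f/ (a voiceless consonant) → -ran → *kazinefran*.
The plural form *kazinefran* — final consonant /n/ (voiced) → -u → *kazinefranu*.
The genitive form *kazinefranu* — last vowel /u/ (a high vowel) → -ip → *kazinefranuip*.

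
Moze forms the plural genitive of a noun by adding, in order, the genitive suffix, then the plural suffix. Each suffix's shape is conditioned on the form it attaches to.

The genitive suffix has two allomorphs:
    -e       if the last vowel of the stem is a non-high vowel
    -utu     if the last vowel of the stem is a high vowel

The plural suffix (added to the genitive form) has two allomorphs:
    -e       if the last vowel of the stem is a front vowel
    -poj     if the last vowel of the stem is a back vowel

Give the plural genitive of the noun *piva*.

Since the last vowel of *piva* is /a/ (a non-high vowel), it takes -e, giving *pivae*.
The genitive form *pivae* — last vowel /e/ (a front vowel) → -e → *pivaee*.

pivaee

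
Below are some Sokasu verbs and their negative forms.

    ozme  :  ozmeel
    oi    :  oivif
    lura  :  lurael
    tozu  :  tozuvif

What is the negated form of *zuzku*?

zuzkuvif

The alternation tracks the last vowel of the stem — -vif when the last vowel of the stem is a high vowel (*oi*, *tozu*); -el when the last vowel of the stem is a non-high vowel (*ozme*, *lura*).
The last vowel of *zuzku* is /u/, which is a high vowel, so the suffix is -vif, giving *zuzkuvif*.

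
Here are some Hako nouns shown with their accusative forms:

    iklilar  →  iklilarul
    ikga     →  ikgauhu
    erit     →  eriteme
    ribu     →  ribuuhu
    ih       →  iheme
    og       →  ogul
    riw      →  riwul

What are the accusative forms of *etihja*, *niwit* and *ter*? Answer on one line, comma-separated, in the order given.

The pattern is voicing of the final sound: -eme when the stem ends in a voiceless consonant (*erit*, *ih*); -ul when the stem ends in a voiced consonant (*iklilar*, *og*, *riw*); -uhu when the stem ends in a vowel (*ikga*, *ribu*).
*etihja*: final sound = /a/, a vowel → -uhu → *etihjauhu*.
Since the final sound of *niwit* is /t/ (a voiceless consonant), it takes -eme, giving *niwiteme*.
Since the final sound of *ter* is /r/ (a voiced consonant), it takes -ul, giving *terul*.

etihjauhu, niwiteme, terul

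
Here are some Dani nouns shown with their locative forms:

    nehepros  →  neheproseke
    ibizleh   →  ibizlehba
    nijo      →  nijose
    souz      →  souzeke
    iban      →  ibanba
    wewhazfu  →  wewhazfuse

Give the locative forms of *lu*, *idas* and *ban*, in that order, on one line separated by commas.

The alternation tracks the final sound of the stem — -eke when the stem ends in a sibilant (*nehepros*, *souz*); -ba when the stem ends in a non-sibilant consonant (*ibizleh*, *iban*); -se when the stem ends in a vowel (*nijo*, *wewhazfu*).
The final sound of *lu* is /u/, which is a vowel, so the suffix is -se, giving *luse*.
*idas*: final sound = /s/, a sibilant → -eke → *idaseke*.
*ban* — final sound /n/ (a non-sibilant consonant) → -ba → *banba*.

luse, idaseke, banba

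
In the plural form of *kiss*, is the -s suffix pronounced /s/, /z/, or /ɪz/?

The stem *kiss* ends in a sibilant (/s, z, ʃ, ʒ, tʃ, dʒ/).
The plural suffix surfaces as /ɪz/ after sibilants, /s/ after other voiceless consonants, and /z/ after other voiced sounds.
So the plural -s on *kiss* is pronounced /ɪz/.

/ɪz/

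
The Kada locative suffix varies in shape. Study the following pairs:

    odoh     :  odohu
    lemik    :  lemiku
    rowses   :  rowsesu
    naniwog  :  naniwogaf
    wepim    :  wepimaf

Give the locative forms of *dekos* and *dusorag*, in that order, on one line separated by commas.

dekosu, dusoragaf

The alternation tracks the final consonant of the stem — -u when the stem ends in a voiceless consonant (*odoh*, *lemik*, *rowses*); -af when the stem ends in a voiced consonant (*naniwog*, *wepim*).
Since the final consonant of *dekos* is /s/ (voiceless), it takes -u, giving *dekosu*.
Since the final consonant of *dusorag* is /g/ (voiced), it takes -af, giving *dusoragaf*.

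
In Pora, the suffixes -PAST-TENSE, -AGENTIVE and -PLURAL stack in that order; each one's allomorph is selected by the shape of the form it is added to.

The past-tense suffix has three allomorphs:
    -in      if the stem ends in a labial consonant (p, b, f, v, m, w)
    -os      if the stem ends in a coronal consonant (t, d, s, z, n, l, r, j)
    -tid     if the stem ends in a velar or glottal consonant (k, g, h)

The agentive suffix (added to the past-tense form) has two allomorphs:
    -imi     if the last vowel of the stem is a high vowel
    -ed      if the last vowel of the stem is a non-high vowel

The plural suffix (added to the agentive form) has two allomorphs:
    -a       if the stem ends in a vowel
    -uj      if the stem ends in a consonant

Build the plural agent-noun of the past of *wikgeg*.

Since the final consonant of *wikgeg* is /g/ (velar/glottal), it takes -tid, giving *wikgegtid*.
The past-tense form *wikgegtid*: last vowel = /i/, a high vowel → -imi → *wikgegtidimi*.
The agentive form *wikgegtidimi*: final sound = /i/, a vowel → -a → *wikgegtidimia*.

wikgegtidimia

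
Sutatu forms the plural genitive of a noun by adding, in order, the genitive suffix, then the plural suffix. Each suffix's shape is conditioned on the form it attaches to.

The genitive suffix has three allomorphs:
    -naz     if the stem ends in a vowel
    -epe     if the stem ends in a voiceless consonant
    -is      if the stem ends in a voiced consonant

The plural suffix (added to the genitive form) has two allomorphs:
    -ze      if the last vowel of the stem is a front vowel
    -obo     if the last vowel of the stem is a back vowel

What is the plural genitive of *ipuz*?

ipuzisze

*ipuz*: final sound = /z/, a voiced consonant → -is → *ipuzis*.
The last vowel of the genitive form *ipuzis* is /i/, which is a front vowel, so the plural suffix is -ze, giving *ipuzisze*.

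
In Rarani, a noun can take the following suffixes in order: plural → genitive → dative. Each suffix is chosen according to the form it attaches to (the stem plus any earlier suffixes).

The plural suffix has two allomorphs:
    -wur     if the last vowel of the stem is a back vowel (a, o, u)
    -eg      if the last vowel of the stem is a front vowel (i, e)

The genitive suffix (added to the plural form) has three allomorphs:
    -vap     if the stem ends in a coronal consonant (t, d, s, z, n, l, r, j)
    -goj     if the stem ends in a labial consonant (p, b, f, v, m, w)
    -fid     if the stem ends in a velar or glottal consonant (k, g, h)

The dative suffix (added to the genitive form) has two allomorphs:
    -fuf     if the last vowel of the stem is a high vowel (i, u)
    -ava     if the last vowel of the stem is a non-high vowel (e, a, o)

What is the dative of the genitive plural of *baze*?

Since the last vowel of *baze* is /e/ (a front vowel), it takes -eg, giving *bazeeg*.
The final consonant of the plural form *bazeeg* is /g/, which is velar/glottal, so the genitive suffix is -fid, giving *bazeegfid*.
Since the last vowel of the genitive form *bazeegfid* is /i/ (a high vowel), it takes -fuf, giving *bazeegfidfuf*.

bazeegfidfuf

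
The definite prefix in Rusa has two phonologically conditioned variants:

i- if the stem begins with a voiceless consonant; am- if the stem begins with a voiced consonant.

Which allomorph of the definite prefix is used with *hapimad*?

Since the first consonant of *hapimad* is /h/ (voiceless), it takes i-.

i-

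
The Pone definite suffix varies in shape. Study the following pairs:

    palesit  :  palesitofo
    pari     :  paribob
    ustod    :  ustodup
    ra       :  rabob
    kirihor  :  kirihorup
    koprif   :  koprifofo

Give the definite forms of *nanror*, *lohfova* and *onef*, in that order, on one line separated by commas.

nanrorup, lohfovabob, onefofo

Looking at the final sound of each stem: -ofo when the stem ends in a voiceless consonant (*palesit*, *koprif*); -up when the stem ends in a voiced consonant (*ustod*, *kirihor*); -bob when the stem ends in a vowel (*pari*, *ra*).
*nanror*: final sound = /r/, a voiced consonant → -up → *nanrorup*.
*lohfova* — final sound /a/ (a vowel) → -bob → *lohfovabob*.
Since the final sound of *onef* is /f/ (a voiceless consonant), it takes -ofo, giving *onefofo*.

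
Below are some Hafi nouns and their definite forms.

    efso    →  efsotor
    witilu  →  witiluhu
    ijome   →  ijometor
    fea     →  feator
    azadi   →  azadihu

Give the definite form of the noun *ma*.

mator

The suffix is conditioned by the last vowel: -hu when the last vowel of the stem is a high vowel (*witilu*, *azadi*); -tor when the last vowel of the stem is a non-high vowel (*efso*, *ijome*, *fea*).
*ma* — last vowel /a/ (a non-high vowel) → -tor → *mator*.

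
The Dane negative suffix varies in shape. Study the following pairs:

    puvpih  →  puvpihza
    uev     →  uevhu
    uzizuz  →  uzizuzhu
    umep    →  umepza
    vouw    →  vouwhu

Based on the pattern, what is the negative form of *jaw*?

jawhu

Looking at the final consonant of each stem: -za when the stem ends in a voiceless consonant (*puvpih*, *umep*); -hu when the stem ends in a voiced consonant (*uev*, *uzizuz*, *vouw*).
Since the final consonant of *jaw* is /w/ (voiced), it takes -hu, giving *jawhu*.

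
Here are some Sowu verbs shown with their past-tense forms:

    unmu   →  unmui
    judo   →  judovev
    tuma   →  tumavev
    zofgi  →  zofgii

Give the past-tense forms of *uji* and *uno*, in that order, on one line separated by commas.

Looking at the last vowel of each stem: -i when the last vowel of the stem is a high vowel (*unmu*, *zofgi*); -vev when the last vowel of the stem is a non-high vowel (*judo*, *tuma*).
*uji* — last vowel /i/ (a high vowel) → -i → *ujii*.
*uno* — last vowel /o/ (a non-high vowel) → -vev → *unovev*.

ujii, unovev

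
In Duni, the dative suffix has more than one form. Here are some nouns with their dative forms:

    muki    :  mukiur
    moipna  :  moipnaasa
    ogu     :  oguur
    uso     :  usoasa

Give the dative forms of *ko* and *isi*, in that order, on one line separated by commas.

koasa, isiur

The alternation tracks the last vowel of the stem — -ur when the last vowel of the stem is a high vowel (*muki*, *ogu*); -asa when the last vowel of the stem is a non-high vowel (*moipna*, *uso*).
*ko*: last vowel = /o/, a non-high vowel → -asa → *koasa*.
The last vowel of *isi* is /i/, which is a high vowel, so the suffix is -ur, giving *isiur*.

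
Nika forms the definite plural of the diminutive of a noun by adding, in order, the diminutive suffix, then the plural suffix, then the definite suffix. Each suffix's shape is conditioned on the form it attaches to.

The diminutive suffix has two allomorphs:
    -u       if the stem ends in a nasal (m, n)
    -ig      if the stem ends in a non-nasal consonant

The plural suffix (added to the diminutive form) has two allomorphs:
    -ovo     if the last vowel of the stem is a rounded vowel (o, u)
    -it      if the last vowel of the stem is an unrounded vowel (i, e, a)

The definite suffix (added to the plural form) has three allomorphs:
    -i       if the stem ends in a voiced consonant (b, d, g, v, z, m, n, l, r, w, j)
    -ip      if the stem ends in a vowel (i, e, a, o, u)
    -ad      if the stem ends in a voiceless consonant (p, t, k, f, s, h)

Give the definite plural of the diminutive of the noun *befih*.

befihigitad

*befih*: final consonant = /h/, non-nasal → -ig → *befihig*.
Since the last vowel of the diminutive form *befihig* is /i/ (an unrounded vowel), it takes -it, giving *befihigit*.
The plural form *befihigit*: final sound = /t/, a voiceless consonant → -ad → *befihigitad*.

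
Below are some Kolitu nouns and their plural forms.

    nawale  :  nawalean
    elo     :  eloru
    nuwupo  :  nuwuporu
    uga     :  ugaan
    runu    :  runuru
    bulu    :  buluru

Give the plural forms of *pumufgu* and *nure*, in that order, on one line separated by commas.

Looking at the last vowel of each stem: -ru when the last vowel of the stem is a rounded vowel (*elo*, *nuwupo*, *runu*, *bulu*); -an when the last vowel of the stem is an unrounded vowel (*nawale*, *uga*).
Since the last vowel of *pumufgu* is /u/ (a rounded vowel), it takes -ru, giving *pumufguru*.
Since the last vowel of *nure* is /e/ (an unrounded vowel), it takes -an, giving *nurean*.

pumufguru, nurean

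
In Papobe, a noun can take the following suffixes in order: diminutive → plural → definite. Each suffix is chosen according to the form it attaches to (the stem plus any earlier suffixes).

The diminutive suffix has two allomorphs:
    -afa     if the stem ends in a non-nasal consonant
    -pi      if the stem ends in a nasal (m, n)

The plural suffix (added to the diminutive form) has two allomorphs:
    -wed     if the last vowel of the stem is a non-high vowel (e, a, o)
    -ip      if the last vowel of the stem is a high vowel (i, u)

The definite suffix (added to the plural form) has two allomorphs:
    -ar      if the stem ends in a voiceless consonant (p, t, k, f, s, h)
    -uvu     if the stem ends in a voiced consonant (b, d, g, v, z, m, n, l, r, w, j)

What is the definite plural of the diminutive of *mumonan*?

*mumonan*: final consonant = /n/, a nasal → -pi → *mumonanpi*.
The last vowel of the diminutive form *mumonanpi* is /i/, which is a high vowel, so the plural suffix is -ip, giving *mumonanpiip*.
The plural form *mumonanpiip* — final consonant /p/ (voiceless) → -ar → *mumonanpiipar*.

mumonanpiipar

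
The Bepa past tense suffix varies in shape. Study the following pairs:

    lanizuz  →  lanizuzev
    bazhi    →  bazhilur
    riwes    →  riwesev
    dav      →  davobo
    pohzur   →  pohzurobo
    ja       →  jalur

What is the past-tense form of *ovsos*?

ovsosev

The pattern is sibilance of the final sound: -ev when the stem ends in a sibilant (*lanizuz*, *riwes*); -obo when the stem ends in a non-sibilant consonant (*dav*, *pohzur*); -lur when the stem ends in a vowel (*bazhi*, *ja*).
The final sound of *ovsos* is /s/, which is a sibilant, so the suffix is -ev, giving *ovsosev*.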